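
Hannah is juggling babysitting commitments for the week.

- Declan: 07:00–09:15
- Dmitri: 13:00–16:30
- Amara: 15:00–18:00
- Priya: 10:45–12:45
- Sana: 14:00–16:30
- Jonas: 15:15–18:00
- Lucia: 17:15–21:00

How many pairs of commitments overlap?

8

Sorted by start: Declan, Priya, Dmitri, Sana, Amara, Jonas, Lucia.
Priya starts after Declan ends — done with Declan.
Dmitri starts after Priya ends — done with Priya.
Sana starts before Dmitri ends → Dmitri and Sana overlap.
Amara starts before Dmitri ends → Dmitri and Amara overlap.
Jonas starts before Dmitri ends → Dmitri and Jonas overlap.
Lucia starts after Dmitri ends.
Amara starts before Sana ends → Sana and Amara overlap.
Jonas starts before Sana ends → Sana and Jonas overlap.
Lucia starts after Sana ends.
Jonas starts before Amara ends → Amara and Jonas overlap.
Lucia starts before Amara ends → Amara and Lucia overlap.
Lucia starts before Jonas ends → Jonas and Lucia overlap.
Overlapping pairs: Amara & Dmitri, Amara & Jonas, Amara & Lucia, Amara & Sana, Dmitri & Jonas, Dmitri & Sana, Jonas & Lucia, Jonas & Sana — 8 in total.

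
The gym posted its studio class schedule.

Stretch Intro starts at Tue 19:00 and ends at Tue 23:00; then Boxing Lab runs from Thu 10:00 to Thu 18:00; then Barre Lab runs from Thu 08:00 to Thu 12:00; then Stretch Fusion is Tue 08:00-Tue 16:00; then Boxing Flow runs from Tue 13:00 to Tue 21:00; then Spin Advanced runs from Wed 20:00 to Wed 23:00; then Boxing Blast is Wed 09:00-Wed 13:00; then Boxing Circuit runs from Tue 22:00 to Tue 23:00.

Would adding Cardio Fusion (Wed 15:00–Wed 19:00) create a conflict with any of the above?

Stretch Fusion: ends Tue 16:00 at or before Cardio Fusion starts Wed 15:00 → clear.
Boxing Flow: ends Tue 21:00 at or before Cardio Fusion starts Wed 15:00 → clear.
Stretch Intro: ends Tue 23:00 at or before Cardio Fusion starts Wed 15:00 → clear.
Boxing Circuit: ends Tue 23:00 at or before Cardio Fusion starts Wed 15:00 → clear.
Boxing Blast: ends Wed 13:00 at or before Cardio Fusion starts Wed 15:00 → clear.
Spin Advanced: starts Wed 20:00 at or after Cardio Fusion ends Wed 19:00 → clear.
Barre Lab: starts Thu 08:00 at or after Cardio Fusion ends Wed 19:00 → clear.
Boxing Lab: starts Thu 10:00 at or after Cardio Fusion ends Wed 19:00 → clear.

No — it doesn't clash with anything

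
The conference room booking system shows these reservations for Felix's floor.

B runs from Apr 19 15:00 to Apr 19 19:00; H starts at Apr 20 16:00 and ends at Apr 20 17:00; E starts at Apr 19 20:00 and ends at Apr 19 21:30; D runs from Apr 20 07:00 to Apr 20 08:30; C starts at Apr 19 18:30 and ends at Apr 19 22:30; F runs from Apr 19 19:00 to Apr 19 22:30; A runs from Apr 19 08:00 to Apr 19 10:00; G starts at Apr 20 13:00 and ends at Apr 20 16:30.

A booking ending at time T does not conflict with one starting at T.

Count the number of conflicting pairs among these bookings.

5

Sorted by start: A, B, C, F, E, D, G, H.
B starts after A ends; A is clear from here.
C starts before B ends → B and C overlap.
F starts exactly when B ends (back-to-back, no overlap); B is clear from here.
F starts before C ends → C and F overlap.
E starts before C ends → C and E overlap.
D starts after C ends; C is clear from here.
E starts before F ends → F and E overlap.
D starts after F ends; F is clear from here.
D starts after E ends; E is clear from here.
G starts after D ends; D is clear from here.
H starts before G ends → G and H overlap.
Overlapping pairs: B & C, C & E, C & F, E & F, G & H — 5 in total.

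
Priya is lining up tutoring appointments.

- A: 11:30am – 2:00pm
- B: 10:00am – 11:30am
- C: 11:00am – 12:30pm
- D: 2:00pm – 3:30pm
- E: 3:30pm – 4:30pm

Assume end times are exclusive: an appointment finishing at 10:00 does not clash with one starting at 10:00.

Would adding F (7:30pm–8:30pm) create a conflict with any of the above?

No — it doesn't clash with anything

B: ends 11:30am at or before F starts 7:30pm → clear.
C: ends 12:30pm at or before F starts 7:30pm → clear.
A: ends 2:00pm at or before F starts 7:30pm → clear.
D: ends 3:30pm at or before F starts 7:30pm → clear.
E: ends 4:30pm at or before F starts 7:30pm → clear.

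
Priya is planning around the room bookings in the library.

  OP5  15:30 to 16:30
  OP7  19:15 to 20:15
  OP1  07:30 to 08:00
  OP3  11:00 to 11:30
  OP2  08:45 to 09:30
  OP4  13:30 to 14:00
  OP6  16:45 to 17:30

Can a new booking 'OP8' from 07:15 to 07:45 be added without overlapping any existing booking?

No — it overlaps OP1

OP1: starts 07:30 before OP8 ends 07:45, and ends 08:00 after OP8 starts 07:15 → overlap.
OP2: starts 08:45 at or after OP8 ends 07:45 → clear.
OP3: starts 11:00 at or after OP8 ends 07:45 → clear.
OP4: starts 13:30 at or after OP8 ends 07:45 → clear.
OP5: starts 15:30 at or after OP8 ends 07:45 → clear.
OP6: starts 16:45 at or after OP8 ends 07:45 → clear.
OP7: starts 19:15 at or after OP8 ends 07:45 → clear.
OP8 overlaps OP1.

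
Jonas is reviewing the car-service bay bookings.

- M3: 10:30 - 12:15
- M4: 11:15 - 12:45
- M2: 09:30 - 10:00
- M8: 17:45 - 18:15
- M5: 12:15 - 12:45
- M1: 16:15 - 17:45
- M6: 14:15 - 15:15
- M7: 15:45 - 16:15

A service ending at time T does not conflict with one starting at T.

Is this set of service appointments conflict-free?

No

Sorted by start: M2, M3, M4, M5, M6, M7, M1, M8.
M3 starts after M2 ends, so M2 has no further overlaps.
M4 starts before M3 ends → M3 and M4 overlap.
That's a conflict, so the schedule is not conflict-free.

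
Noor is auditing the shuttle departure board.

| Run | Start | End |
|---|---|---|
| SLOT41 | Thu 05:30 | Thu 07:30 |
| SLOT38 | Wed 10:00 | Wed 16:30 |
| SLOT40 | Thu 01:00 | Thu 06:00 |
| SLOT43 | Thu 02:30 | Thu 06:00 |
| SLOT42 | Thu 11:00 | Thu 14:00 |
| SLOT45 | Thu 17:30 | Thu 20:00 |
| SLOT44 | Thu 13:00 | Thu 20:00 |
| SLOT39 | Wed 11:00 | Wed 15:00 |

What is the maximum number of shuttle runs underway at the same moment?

3

Sort all start/end points and keep a running count:
Wed 10:00 start SLOT38 → 1
Wed 11:00 start SLOT39 → 2
Wed 15:00 end SLOT39 → 1
Wed 16:30 end SLOT38 → 0
Thu 01:00 start SLOT40 → 1
Thu 02:30 start SLOT43 → 2
Thu 05:30 start SLOT41 → 3
Thu 06:00 end SLOT40 → 2
Thu 06:00 end SLOT43 → 1
Thu 07:30 end SLOT41 → 0
Thu 11:00 start SLOT42 → 1
Thu 13:00 start SLOT44 → 2
Thu 14:00 end SLOT42 → 1
Thu 17:30 start SLOT45 → 2
Thu 20:00 end SLOT44 → 1
Thu 20:00 end SLOT45 → 0
Peak is 3, at Thu 05:30 (SLOT40, SLOT41, SLOT43).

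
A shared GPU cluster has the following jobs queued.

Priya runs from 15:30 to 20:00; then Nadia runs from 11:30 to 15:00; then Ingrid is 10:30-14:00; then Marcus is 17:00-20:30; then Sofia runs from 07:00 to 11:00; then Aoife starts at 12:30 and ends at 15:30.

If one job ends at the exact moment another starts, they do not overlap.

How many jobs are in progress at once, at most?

3

Walk through starts and ends in time order (an end at T is processed before a start at T):
07:00 start Sofia → 1
10:30 start Ingrid → 2
11:00 end Sofia → 1
11:30 start Nadia → 2
12:30 start Aoife → 3
14:00 end Ingrid → 2
15:00 end Nadia → 1
15:30 end Aoife → 0
15:30 start Priya → 1
17:00 start Marcus → 2
20:00 end Priya → 1
20:30 end Marcus → 0
Peak is 3, at 12:30 (Aoife, Ingrid, Nadia).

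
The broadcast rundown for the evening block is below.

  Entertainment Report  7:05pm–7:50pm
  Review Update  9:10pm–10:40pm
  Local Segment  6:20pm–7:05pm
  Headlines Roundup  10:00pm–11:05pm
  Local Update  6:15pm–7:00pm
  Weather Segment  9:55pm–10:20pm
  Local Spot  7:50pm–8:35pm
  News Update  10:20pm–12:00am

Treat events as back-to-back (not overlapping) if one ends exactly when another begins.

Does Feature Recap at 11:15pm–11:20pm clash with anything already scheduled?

Yes — it overlaps News Update

Local Update: ends 7:00pm at or before Feature Recap starts 11:15pm → clear.
Local Segment: ends 7:05pm at or before Feature Recap starts 11:15pm → clear.
Entertainment Report: ends 7:50pm at or before Feature Recap starts 11:15pm → clear.
Local Spot: ends 8:35pm at or before Feature Recap starts 11:15pm → clear.
Review Update: ends 10:40pm at or before Feature Recap starts 11:15pm → clear.
Weather Segment: ends 10:20pm at or before Feature Recap starts 11:15pm → clear.
Headlines Roundup: ends 11:05pm at or before Feature Recap starts 11:15pm → clear.
News Update: starts 10:20pm before Feature Recap ends 11:20pm, and ends 12:00am after Feature Recap starts 11:15pm → overlap.
Feature Recap overlaps News Update.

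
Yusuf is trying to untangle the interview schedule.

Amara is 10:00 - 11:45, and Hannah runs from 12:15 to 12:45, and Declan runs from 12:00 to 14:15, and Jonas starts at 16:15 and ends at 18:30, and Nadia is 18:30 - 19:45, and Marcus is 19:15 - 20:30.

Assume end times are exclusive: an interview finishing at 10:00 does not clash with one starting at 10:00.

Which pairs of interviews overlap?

Declan & Hannah, Marcus & Nadia

Sorted by start: Amara, Declan, Hannah, Jonas, Nadia, Marcus.
Declan starts after Amara ends, so Amara has no further overlaps.
Hannah starts before Declan ends → Declan and Hannah overlap.
Jonas starts after Declan ends, so Declan has no further overlaps.
Jonas starts after Hannah ends, so Hannah has no further overlaps.
Nadia starts exactly when Jonas ends (back-to-back, no overlap), so Jonas has no further overlaps.
Marcus starts before Nadia ends → Nadia and Marcus overlap.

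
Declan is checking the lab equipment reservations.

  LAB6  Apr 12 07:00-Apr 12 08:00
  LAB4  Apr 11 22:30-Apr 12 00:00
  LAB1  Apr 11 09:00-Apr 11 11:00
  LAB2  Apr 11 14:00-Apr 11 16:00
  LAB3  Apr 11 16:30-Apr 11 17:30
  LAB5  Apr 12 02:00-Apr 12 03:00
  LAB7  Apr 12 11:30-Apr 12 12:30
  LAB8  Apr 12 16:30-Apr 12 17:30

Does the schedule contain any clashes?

No

Sorted by start: LAB1, LAB2, LAB3, LAB4, LAB5, LAB6, LAB7, LAB8.
LAB2 starts after LAB1 ends, so LAB1 has no further overlaps.
LAB3 starts after LAB2 ends, so LAB2 has no further overlaps.
LAB4 starts after LAB3 ends, so LAB3 has no further overlaps.
LAB5 starts after LAB4 ends, so LAB4 has no further overlaps.
LAB6 starts after LAB5 ends, so LAB5 has no further overlaps.
LAB7 starts after LAB6 ends, so LAB6 has no further overlaps.
LAB8 starts after LAB7 ends.
Every pair is clear; the schedule has no overlaps.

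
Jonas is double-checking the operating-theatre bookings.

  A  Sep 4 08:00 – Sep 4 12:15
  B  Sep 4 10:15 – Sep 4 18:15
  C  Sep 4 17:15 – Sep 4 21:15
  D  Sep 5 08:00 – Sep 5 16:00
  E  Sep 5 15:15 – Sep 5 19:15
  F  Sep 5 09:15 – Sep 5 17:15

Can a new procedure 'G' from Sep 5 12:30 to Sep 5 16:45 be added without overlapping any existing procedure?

No — it overlaps D, E, F

A: ends Sep 4 12:15 at or before G starts Sep 5 12:30 → clear.
B: ends Sep 4 18:15 at or before G starts Sep 5 12:30 → clear.
C: ends Sep 4 21:15 at or before G starts Sep 5 12:30 → clear.
D: starts Sep 5 08:00 before G ends Sep 5 16:45, and ends Sep 5 16:00 after G starts Sep 5 12:30 → overlap.
F: starts Sep 5 09:15 before G ends Sep 5 16:45, and ends Sep 5 17:15 after G starts Sep 5 12:30 → overlap.
E: starts Sep 5 15:15 before G ends Sep 5 16:45, and ends Sep 5 19:15 after G starts Sep 5 12:30 → overlap.
G overlaps D, E, F.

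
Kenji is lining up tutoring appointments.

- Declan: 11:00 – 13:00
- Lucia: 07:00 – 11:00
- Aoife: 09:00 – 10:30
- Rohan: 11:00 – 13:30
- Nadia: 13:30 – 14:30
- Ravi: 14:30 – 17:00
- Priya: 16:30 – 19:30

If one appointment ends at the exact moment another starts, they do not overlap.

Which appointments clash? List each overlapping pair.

Sorted by start: Lucia, Aoife, Declan, Rohan, Nadia, Ravi, Priya.
Aoife starts before Lucia ends → Lucia and Aoife overlap.
Declan starts exactly when Lucia ends (back-to-back, no overlap), so nothing later overlaps Lucia either.
Declan starts after Aoife ends, so nothing later overlaps Aoife either.
Rohan starts before Declan ends → Declan and Rohan overlap.
Nadia starts after Declan ends, so nothing later overlaps Declan either.
Nadia starts exactly when Rohan ends (back-to-back, no overlap), so nothing later overlaps Rohan either.
Ravi starts exactly when Nadia ends (back-to-back, no overlap), so nothing later overlaps Nadia either.
Priya starts before Ravi ends → Ravi and Priya overlap.

Aoife & Lucia, Declan & Rohan, Priya & Ravi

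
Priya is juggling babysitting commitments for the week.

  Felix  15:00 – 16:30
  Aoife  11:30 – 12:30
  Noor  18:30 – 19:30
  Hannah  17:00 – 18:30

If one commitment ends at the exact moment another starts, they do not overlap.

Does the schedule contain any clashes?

Sorted by start: Aoife, Felix, Hannah, Noor.
Felix starts after Aoife ends — done with Aoife.
Hannah starts after Felix ends — done with Felix.
Noor starts exactly when Hannah ends (back-to-back, no overlap).
Every pair is clear; the schedule has no overlaps.

No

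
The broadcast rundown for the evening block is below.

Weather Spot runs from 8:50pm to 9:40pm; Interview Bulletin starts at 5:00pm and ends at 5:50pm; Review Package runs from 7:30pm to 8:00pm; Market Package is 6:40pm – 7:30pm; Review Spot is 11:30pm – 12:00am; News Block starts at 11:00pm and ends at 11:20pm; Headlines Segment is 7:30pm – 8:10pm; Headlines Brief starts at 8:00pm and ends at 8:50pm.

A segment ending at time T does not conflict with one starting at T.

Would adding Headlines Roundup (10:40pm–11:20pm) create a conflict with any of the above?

Interview Bulletin: ends 5:50pm at or before Headlines Roundup starts 10:40pm → clear.
Market Package: ends 7:30pm at or before Headlines Roundup starts 10:40pm → clear.
Headlines Segment: ends 8:10pm at or before Headlines Roundup starts 10:40pm → clear.
Review Package: ends 8:00pm at or before Headlines Roundup starts 10:40pm → clear.
Headlines Brief: ends 8:50pm at or before Headlines Roundup starts 10:40pm → clear.
Weather Spot: ends 9:40pm at or before Headlines Roundup starts 10:40pm → clear.
News Block: starts 11:00pm before Headlines Roundup ends 11:20pm, and ends 11:20pm after Headlines Roundup starts 10:40pm → overlap.
Review Spot: starts 11:30pm at or after Headlines Roundup ends 11:20pm → clear.
Headlines Roundup overlaps News Block.

Yes — it overlaps News Block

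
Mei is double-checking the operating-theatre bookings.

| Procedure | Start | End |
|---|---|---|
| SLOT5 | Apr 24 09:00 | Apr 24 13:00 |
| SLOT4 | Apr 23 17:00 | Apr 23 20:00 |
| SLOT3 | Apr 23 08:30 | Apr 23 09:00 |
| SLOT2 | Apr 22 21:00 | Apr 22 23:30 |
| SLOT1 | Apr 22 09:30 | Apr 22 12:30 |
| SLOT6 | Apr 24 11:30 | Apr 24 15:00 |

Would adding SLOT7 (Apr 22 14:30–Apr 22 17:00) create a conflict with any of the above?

No — it doesn't clash with anything

SLOT1: ends Apr 22 12:30 at or before SLOT7 starts Apr 22 14:30 → clear.
SLOT2: starts Apr 22 21:00 at or after SLOT7 ends Apr 22 17:00 → clear.
SLOT3: starts Apr 23 08:30 at or after SLOT7 ends Apr 22 17:00 → clear.
SLOT4: starts Apr 23 17:00 at or after SLOT7 ends Apr 22 17:00 → clear.
SLOT5: starts Apr 24 09:00 at or after SLOT7 ends Apr 22 17:00 → clear.
SLOT6: starts Apr 24 11:30 at or after SLOT7 ends Apr 22 17:00 → clear.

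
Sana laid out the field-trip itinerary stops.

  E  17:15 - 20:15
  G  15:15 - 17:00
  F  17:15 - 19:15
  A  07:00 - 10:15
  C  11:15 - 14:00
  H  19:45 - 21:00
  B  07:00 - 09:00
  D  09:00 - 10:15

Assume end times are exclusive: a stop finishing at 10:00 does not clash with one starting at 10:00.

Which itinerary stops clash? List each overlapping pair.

Two intervals overlap when each starts before the other ends.
Sorted by start: A, B, D, C, G, E, F, H.
B starts before A ends → A and B overlap.
D starts before A ends → A and D overlap.
C starts after A ends, so nothing later overlaps A either.
D starts exactly when B ends (back-to-back, no overlap), so nothing later overlaps B either.
C starts after D ends, so nothing later overlaps D either.
G starts after C ends, so nothing later overlaps C either.
E starts after G ends, so nothing later overlaps G either.
F starts before E ends → E and F overlap.
H starts before E ends → E and H overlap.
H starts after F ends.

A & B, A & D, E & F, E & H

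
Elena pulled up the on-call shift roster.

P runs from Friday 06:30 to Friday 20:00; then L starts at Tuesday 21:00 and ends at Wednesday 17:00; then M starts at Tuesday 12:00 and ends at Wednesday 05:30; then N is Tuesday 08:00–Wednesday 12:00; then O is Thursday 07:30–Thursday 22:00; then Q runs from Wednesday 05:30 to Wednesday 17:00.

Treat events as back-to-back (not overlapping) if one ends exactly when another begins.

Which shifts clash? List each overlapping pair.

L & M, L & N, L & Q, M & N, N & Q

Sorted by start: N, M, L, Q, O, P.
M starts before N ends → N and M overlap.
L starts before N ends → N and L overlap.
Q starts before N ends → N and Q overlap.
O starts after N ends, so N has no further overlaps.
L starts before M ends → M and L overlap.
Q starts exactly when M ends (back-to-back, no overlap), so M has no further overlaps.
Q starts before L ends → L and Q overlap.
O starts after L ends, so L has no further overlaps.
O starts after Q ends, so Q has no further overlaps.
P starts after O ends.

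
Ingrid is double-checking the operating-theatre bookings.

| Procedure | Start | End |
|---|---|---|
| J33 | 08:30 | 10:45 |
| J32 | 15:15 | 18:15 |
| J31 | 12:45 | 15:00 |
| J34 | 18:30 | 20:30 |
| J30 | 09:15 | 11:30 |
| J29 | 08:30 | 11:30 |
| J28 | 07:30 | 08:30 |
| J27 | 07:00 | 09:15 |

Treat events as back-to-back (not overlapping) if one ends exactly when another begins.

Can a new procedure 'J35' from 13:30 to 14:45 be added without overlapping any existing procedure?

No — it overlaps J31

J27: ends 09:15 at or before J35 starts 13:30 → clear.
J28: ends 08:30 at or before J35 starts 13:30 → clear.
J29: ends 11:30 at or before J35 starts 13:30 → clear.
J33: ends 10:45 at or before J35 starts 13:30 → clear.
J30: ends 11:30 at or before J35 starts 13:30 → clear.
J31: starts 12:45 before J35 ends 14:45, and ends 15:00 after J35 starts 13:30 → overlap.
J32: starts 15:15 at or after J35 ends 14:45 → clear.
J34: starts 18:30 at or after J35 ends 14:45 → clear.
J35 overlaps J31.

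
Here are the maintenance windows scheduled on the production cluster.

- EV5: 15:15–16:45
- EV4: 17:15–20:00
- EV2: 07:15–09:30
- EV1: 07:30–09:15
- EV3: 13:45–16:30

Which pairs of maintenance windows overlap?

Sorted by start: EV2, EV1, EV3, EV5, EV4.
EV1 starts before EV2 ends → EV2 and EV1 overlap.
EV3 starts after EV2 ends — done with EV2.
EV3 starts after EV1 ends — done with EV1.
EV5 starts before EV3 ends → EV3 and EV5 overlap.
EV4 starts after EV3 ends.
EV4 starts after EV5 ends.

EV1 & EV2, EV3 & EV5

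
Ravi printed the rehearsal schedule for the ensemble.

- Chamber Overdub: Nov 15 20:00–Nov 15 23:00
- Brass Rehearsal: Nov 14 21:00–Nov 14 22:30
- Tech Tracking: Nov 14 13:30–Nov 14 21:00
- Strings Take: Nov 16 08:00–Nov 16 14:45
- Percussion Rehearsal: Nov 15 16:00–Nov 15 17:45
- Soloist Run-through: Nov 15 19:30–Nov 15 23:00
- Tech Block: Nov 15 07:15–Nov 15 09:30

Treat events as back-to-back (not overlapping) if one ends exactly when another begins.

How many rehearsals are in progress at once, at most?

Sort all start/end points and keep a running count:
Nov 14 13:30 start Tech Tracking → 1
Nov 14 21:00 end Tech Tracking → 0
Nov 14 21:00 start Brass Rehearsal → 1
Nov 14 22:30 end Brass Rehearsal → 0
Nov 15 07:15 start Tech Block → 1
Nov 15 09:30 end Tech Block → 0
Nov 15 16:00 start Percussion Rehearsal → 1
Nov 15 17:45 end Percussion Rehearsal → 0
Nov 15 19:30 start Soloist Run-through → 1
Nov 15 20:00 start Chamber Overdub → 2
Nov 15 23:00 end Chamber Overdub → 1
Nov 15 23:00 end Soloist Run-through → 0
Nov 16 08:00 start Strings Take → 1
Nov 16 14:45 end Strings Take → 0
Peak is 2, at Nov 15 20:00 (Chamber Overdub, Soloist Run-through).

2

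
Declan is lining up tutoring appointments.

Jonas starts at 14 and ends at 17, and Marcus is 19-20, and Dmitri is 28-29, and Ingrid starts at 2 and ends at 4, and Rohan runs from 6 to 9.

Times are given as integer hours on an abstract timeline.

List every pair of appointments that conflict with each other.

Sorted by start: Ingrid, Rohan, Jonas, Marcus, Dmitri.
Rohan starts after Ingrid ends, so nothing later overlaps Ingrid either.
Jonas starts after Rohan ends, so nothing later overlaps Rohan either.
Marcus starts after Jonas ends, so nothing later overlaps Jonas either.
Dmitri starts after Marcus ends.

none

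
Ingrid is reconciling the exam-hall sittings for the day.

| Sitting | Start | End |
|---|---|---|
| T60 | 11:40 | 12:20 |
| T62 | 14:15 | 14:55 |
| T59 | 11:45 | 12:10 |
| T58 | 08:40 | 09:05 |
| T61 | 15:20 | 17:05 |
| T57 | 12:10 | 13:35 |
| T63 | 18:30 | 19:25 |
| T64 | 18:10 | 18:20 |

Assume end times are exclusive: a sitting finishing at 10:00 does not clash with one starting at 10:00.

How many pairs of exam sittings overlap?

2

Sorted by start: T58, T60, T59, T57, T62, T61, T64, T63.
T60 starts after T58 ends; T58 is clear from here.
T59 starts before T60 ends → T60 and T59 overlap.
T57 starts before T60 ends → T60 and T57 overlap.
T62 starts after T60 ends; T60 is clear from here.
T57 starts exactly when T59 ends (back-to-back, no overlap); T59 is clear from here.
T62 starts after T57 ends; T57 is clear from here.
T61 starts after T62 ends; T62 is clear from here.
T64 starts after T61 ends; T61 is clear from here.
T63 starts after T64 ends.
Overlapping pairs: T57 & T60, T59 & T60 — 2 in total.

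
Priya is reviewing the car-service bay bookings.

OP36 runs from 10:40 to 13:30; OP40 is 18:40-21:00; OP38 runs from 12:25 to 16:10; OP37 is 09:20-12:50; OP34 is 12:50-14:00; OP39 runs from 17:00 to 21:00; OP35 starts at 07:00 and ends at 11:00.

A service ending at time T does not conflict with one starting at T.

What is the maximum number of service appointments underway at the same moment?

3

Sweep the timeline, counting +1 at each start and −1 at each end (ends before starts at a tie):
07:00 start OP35 → 1
09:20 start OP37 → 2
10:40 start OP36 → 3
11:00 end OP35 → 2
12:25 start OP38 → 3
12:50 end OP37 → 2
12:50 start OP34 → 3
13:30 end OP36 → 2
14:00 end OP34 → 1
16:10 end OP38 → 0
17:00 start OP39 → 1
18:40 start OP40 → 2
21:00 end OP39 → 1
21:00 end OP40 → 0
Peak is 3, at 10:40 (OP35, OP36, OP37).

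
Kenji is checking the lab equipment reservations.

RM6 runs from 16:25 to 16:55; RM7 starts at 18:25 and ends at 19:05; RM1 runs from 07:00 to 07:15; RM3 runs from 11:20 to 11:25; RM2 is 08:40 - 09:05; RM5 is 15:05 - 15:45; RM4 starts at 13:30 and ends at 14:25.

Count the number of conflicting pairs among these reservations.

0

Sorted by start: RM1, RM2, RM3, RM4, RM5, RM6, RM7.
RM2 starts after RM1 ends, so RM1 has no further overlaps.
RM3 starts after RM2 ends, so RM2 has no further overlaps.
RM4 starts after RM3 ends, so RM3 has no further overlaps.
RM5 starts after RM4 ends, so RM4 has no further overlaps.
RM6 starts after RM5 ends, so RM5 has no further overlaps.
RM7 starts after RM6 ends.
No pair overlaps.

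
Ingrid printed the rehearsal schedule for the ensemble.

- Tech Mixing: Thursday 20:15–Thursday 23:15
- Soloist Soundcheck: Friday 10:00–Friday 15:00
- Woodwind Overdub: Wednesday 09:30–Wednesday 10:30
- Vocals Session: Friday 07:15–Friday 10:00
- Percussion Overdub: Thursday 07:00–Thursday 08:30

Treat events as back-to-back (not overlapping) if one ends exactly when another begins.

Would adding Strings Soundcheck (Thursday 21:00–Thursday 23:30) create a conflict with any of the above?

Woodwind Overdub: ends Wednesday 10:30 at or before Strings Soundcheck starts Thursday 21:00 → clear.
Percussion Overdub: ends Thursday 08:30 at or before Strings Soundcheck starts Thursday 21:00 → clear.
Tech Mixing: starts Thursday 20:15 before Strings Soundcheck ends Thursday 23:30, and ends Thursday 23:15 after Strings Soundcheck starts Thursday 21:00 → overlap.
Vocals Session: starts Friday 07:15 at or after Strings Soundcheck ends Thursday 23:30 → clear.
Soloist Soundcheck: starts Friday 10:00 at or after Strings Soundcheck ends Thursday 23:30 → clear.
Strings Soundcheck overlaps Tech Mixing.

Yes — it overlaps Tech Mixing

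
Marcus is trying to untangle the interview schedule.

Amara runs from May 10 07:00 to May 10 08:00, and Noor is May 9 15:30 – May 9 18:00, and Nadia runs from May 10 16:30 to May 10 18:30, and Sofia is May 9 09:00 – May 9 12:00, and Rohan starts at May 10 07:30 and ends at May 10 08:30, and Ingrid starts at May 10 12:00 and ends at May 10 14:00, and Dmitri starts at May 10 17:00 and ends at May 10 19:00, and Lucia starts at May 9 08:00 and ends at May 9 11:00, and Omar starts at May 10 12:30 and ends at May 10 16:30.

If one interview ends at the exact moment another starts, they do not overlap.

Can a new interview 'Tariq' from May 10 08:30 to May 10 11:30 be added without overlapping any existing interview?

Yes — the slot is free

Lucia: ends May 9 11:00 at or before Tariq starts May 10 08:30 → clear.
Sofia: ends May 9 12:00 at or before Tariq starts May 10 08:30 → clear.
Noor: ends May 9 18:00 at or before Tariq starts May 10 08:30 → clear.
Amara: ends May 10 08:00 at or before Tariq starts May 10 08:30 → clear.
Rohan: ends May 10 08:30 at or before Tariq starts May 10 08:30 → clear.
Ingrid: starts May 10 12:00 at or after Tariq ends May 10 11:30 → clear.
Omar: starts May 10 12:30 at or after Tariq ends May 10 11:30 → clear.
Nadia: starts May 10 16:30 at or after Tariq ends May 10 11:30 → clear.
Dmitri: starts May 10 17:00 at or after Tariq ends May 10 11:30 → clear.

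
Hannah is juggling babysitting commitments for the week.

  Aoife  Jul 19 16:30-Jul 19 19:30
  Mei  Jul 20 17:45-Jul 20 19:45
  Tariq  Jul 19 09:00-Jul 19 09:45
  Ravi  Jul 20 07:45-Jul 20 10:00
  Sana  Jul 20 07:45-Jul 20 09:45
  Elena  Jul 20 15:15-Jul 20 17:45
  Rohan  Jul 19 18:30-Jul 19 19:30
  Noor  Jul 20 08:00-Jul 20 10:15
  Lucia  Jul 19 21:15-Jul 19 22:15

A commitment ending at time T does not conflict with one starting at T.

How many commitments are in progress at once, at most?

3

Sweep the timeline, counting +1 at each start and −1 at each end (ends before starts at a tie):
Jul 19 09:00 start Tariq → 1
Jul 19 09:45 end Tariq → 0
Jul 19 16:30 start Aoife → 1
Jul 19 18:30 start Rohan → 2
Jul 19 19:30 end Aoife → 1
Jul 19 19:30 end Rohan → 0
Jul 19 21:15 start Lucia → 1
Jul 19 22:15 end Lucia → 0
Jul 20 07:45 start Ravi → 1
Jul 20 07:45 start Sana → 2
Jul 20 08:00 start Noor → 3
Jul 20 09:45 end Sana → 2
Jul 20 10:00 end Ravi → 1
Jul 20 10:15 end Noor → 0
Jul 20 15:15 start Elena → 1
Jul 20 17:45 end Elena → 0
Jul 20 17:45 start Mei → 1
Jul 20 19:45 end Mei → 0
Peak is 3, at Jul 20 08:00 (Noor, Ravi, Sana).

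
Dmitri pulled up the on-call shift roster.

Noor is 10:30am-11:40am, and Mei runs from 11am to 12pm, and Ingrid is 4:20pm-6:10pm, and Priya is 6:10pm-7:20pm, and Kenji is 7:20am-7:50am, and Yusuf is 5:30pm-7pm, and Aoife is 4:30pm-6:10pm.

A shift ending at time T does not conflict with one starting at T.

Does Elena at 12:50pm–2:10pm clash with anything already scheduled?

No — it doesn't clash with anything

Kenji: ends 7:50am at or before Elena starts 12:50pm → clear.
Noor: ends 11:40am at or before Elena starts 12:50pm → clear.
Mei: ends 12pm at or before Elena starts 12:50pm → clear.
Ingrid: starts 4:20pm at or after Elena ends 2:10pm → clear.
Aoife: starts 4:30pm at or after Elena ends 2:10pm → clear.
Yusuf: starts 5:30pm at or after Elena ends 2:10pm → clear.
Priya: starts 6:10pm at or after Elena ends 2:10pm → clear.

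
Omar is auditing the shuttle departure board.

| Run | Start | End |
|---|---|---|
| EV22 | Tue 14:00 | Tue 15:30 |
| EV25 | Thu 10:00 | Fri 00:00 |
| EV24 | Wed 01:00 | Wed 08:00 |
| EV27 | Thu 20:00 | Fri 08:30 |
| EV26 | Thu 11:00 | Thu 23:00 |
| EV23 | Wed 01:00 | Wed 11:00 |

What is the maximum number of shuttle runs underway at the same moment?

Sweep the timeline, counting +1 at each start and −1 at each end (ends before starts at a tie):
Tue 14:00 start EV22 → 1
Tue 15:30 end EV22 → 0
Wed 01:00 start EV23 → 1
Wed 01:00 start EV24 → 2
Wed 08:00 end EV24 → 1
Wed 11:00 end EV23 → 0
Thu 10:00 start EV25 → 1
Thu 11:00 start EV26 → 2
Thu 20:00 start EV27 → 3
Thu 23:00 end EV26 → 2
Fri 00:00 end EV25 → 1
Fri 08:30 end EV27 → 0
Peak is 3, at Thu 20:00 (EV25, EV26, EV27).

3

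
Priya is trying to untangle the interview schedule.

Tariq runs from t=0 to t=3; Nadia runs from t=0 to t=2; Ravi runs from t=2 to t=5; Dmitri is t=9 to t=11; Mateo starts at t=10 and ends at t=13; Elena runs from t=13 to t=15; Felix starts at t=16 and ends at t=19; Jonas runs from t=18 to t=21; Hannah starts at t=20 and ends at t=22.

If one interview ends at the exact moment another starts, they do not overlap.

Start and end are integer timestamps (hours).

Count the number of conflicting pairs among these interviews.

Two intervals overlap when each starts before the other ends.
Sorted by start: Tariq, Nadia, Ravi, Dmitri, Mateo, Elena, Felix, Jonas, Hannah.
Nadia starts before Tariq ends → Tariq and Nadia overlap.
Ravi starts before Tariq ends → Tariq and Ravi overlap.
Dmitri starts after Tariq ends, so Tariq has no further overlaps.
Ravi starts exactly when Nadia ends (back-to-back, no overlap), so Nadia has no further overlaps.
Dmitri starts after Ravi ends, so Ravi has no further overlaps.
Mateo starts before Dmitri ends → Dmitri and Mateo overlap.
Elena starts after Dmitri ends, so Dmitri has no further overlaps.
Elena starts exactly when Mateo ends (back-to-back, no overlap), so Mateo has no further overlaps.
Felix starts after Elena ends, so Elena has no further overlaps.
Jonas starts before Felix ends → Felix and Jonas overlap.
Hannah starts after Felix ends.
Hannah starts before Jonas ends → Jonas and Hannah overlap.
Overlapping pairs: Dmitri & Mateo, Felix & Jonas, Hannah & Jonas, Nadia & Tariq, Ravi & Tariq — 5 in total.

5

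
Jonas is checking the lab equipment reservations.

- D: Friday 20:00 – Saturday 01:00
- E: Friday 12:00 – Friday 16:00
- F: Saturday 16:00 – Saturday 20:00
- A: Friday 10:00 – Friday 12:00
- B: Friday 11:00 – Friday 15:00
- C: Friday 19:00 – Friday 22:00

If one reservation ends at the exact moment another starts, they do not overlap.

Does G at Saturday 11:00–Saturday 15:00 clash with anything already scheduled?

A: ends Friday 12:00 at or before G starts Saturday 11:00 → clear.
B: ends Friday 15:00 at or before G starts Saturday 11:00 → clear.
E: ends Friday 16:00 at or before G starts Saturday 11:00 → clear.
C: ends Friday 22:00 at or before G starts Saturday 11:00 → clear.
D: ends Saturday 01:00 at or before G starts Saturday 11:00 → clear.
F: starts Saturday 16:00 at or after G ends Saturday 15:00 → clear.

No — it doesn't clash with anything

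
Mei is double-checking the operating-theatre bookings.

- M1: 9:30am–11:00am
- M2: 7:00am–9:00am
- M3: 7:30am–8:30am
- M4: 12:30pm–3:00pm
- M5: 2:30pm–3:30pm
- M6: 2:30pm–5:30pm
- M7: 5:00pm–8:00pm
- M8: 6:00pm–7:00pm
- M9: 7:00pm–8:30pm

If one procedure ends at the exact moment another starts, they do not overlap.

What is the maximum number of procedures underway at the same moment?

Sweep the timeline, counting +1 at each start and −1 at each end (ends before starts at a tie):
7:00am start M2 → 1
7:30am start M3 → 2
8:30am end M3 → 1
9:00am end M2 → 0
9:30am start M1 → 1
11:00am end M1 → 0
12:30pm start M4 → 1
2:30pm start M5 → 2
2:30pm start M6 → 3
3:00pm end M4 → 2
3:30pm end M5 → 1
5:00pm start M7 → 2
5:30pm end M6 → 1
6:00pm start M8 → 2
7:00pm end M8 → 1
7:00pm start M9 → 2
8:00pm end M7 → 1
8:30pm end M9 → 0
Peak is 3, at 2:30pm (M4, M5, M6).

3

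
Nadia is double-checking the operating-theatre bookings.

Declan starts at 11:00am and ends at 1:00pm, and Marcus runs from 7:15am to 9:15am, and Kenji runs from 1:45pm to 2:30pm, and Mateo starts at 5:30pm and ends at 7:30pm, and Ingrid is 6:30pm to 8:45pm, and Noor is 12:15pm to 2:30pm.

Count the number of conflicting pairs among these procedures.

3

Two intervals overlap when each starts before the other ends.
Sorted by start: Marcus, Declan, Noor, Kenji, Mateo, Ingrid.
Declan starts after Marcus ends, so nothing later overlaps Marcus either.
Noor starts before Declan ends → Declan and Noor overlap.
Kenji starts after Declan ends, so nothing later overlaps Declan either.
Kenji starts before Noor ends → Noor and Kenji overlap.
Mateo starts after Noor ends, so nothing later overlaps Noor either.
Mateo starts after Kenji ends, so nothing later overlaps Kenji either.
Ingrid starts before Mateo ends → Mateo and Ingrid overlap.
Overlapping pairs: Declan & Noor, Ingrid & Mateo, Kenji & Noor — 3 in total.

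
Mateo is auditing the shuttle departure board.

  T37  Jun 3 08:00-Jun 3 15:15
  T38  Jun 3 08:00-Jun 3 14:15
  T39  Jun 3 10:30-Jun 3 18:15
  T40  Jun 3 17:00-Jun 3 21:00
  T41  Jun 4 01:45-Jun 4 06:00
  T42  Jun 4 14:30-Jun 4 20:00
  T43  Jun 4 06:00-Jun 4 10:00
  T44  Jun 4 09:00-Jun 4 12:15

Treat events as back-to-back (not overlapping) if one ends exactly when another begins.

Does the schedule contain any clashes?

Two intervals overlap when each starts before the other ends.
Sorted by start: T37, T38, T39, T40, T41, T43, T44, T42.
T38 starts before T37 ends → T37 and T38 overlap.
That's a conflict, so the schedule is not conflict-free.

Yes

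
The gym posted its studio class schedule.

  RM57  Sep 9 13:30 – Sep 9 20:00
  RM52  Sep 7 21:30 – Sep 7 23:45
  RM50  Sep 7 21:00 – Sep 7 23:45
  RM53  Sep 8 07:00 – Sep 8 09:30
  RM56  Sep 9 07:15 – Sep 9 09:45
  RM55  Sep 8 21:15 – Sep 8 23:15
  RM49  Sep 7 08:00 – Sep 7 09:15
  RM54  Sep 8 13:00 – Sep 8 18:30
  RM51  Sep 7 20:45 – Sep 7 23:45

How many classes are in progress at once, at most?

3

Sweep the timeline, counting +1 at each start and −1 at each end (ends before starts at a tie):
Sep 7 08:00 start RM49 → 1
Sep 7 09:15 end RM49 → 0
Sep 7 20:45 start RM51 → 1
Sep 7 21:00 start RM50 → 2
Sep 7 21:30 start RM52 → 3
Sep 7 23:45 end RM50 → 2
Sep 7 23:45 end RM51 → 1
Sep 7 23:45 end RM52 → 0
Sep 8 07:00 start RM53 → 1
Sep 8 09:30 end RM53 → 0
Sep 8 13:00 start RM54 → 1
Sep 8 18:30 end RM54 → 0
Sep 8 21:15 start RM55 → 1
Sep 8 23:15 end RM55 → 0
Sep 9 07:15 start RM56 → 1
Sep 9 09:45 end RM56 → 0
Sep 9 13:30 start RM57 → 1
Sep 9 20:00 end RM57 → 0
Peak is 3, at Sep 7 21:30 (RM50, RM51, RM52).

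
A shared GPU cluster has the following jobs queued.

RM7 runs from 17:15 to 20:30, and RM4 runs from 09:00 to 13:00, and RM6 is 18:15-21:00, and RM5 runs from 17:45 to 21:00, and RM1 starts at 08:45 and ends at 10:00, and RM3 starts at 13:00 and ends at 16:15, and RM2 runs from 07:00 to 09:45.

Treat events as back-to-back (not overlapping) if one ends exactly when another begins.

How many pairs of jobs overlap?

Sorted by start: RM2, RM1, RM4, RM3, RM7, RM5, RM6.
RM1 starts before RM2 ends → RM2 and RM1 overlap.
RM4 starts before RM2 ends → RM2 and RM4 overlap.
RM3 starts after RM2 ends, so nothing later overlaps RM2 either.
RM4 starts before RM1 ends → RM1 and RM4 overlap.
RM3 starts after RM1 ends, so nothing later overlaps RM1 either.
RM3 starts exactly when RM4 ends (back-to-back, no overlap), so nothing later overlaps RM4 either.
RM7 starts after RM3 ends, so nothing later overlaps RM3 either.
RM5 starts before RM7 ends → RM7 and RM5 overlap.
RM6 starts before RM7 ends → RM7 and RM6 overlap.
RM6 starts before RM5 ends → RM5 and RM6 overlap.
Overlapping pairs: RM1 & RM2, RM1 & RM4, RM2 & RM4, RM5 & RM6, RM5 & RM7, RM6 & RM7 — 6 in total.

6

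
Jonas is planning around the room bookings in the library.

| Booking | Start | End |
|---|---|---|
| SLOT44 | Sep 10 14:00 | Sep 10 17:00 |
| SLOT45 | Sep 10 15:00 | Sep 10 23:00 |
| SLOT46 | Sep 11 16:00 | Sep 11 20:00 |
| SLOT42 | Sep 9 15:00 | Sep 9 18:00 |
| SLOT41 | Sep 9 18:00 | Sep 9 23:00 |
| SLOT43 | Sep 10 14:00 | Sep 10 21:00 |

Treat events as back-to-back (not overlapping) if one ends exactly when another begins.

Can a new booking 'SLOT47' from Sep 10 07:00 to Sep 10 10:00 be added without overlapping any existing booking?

SLOT42: ends Sep 9 18:00 at or before SLOT47 starts Sep 10 07:00 → clear.
SLOT41: ends Sep 9 23:00 at or before SLOT47 starts Sep 10 07:00 → clear.
SLOT43: starts Sep 10 14:00 at or after SLOT47 ends Sep 10 10:00 → clear.
SLOT44: starts Sep 10 14:00 at or after SLOT47 ends Sep 10 10:00 → clear.
SLOT45: starts Sep 10 15:00 at or after SLOT47 ends Sep 10 10:00 → clear.
SLOT46: starts Sep 11 16:00 at or after SLOT47 ends Sep 10 10:00 → clear.

Yes — the slot is free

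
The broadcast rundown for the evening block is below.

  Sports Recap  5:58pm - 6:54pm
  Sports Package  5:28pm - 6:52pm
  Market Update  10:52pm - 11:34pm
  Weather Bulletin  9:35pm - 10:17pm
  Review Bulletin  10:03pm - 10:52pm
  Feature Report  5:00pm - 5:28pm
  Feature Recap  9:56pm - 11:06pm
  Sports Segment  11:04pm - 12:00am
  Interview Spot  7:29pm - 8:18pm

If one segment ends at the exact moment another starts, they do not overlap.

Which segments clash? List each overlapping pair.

Sorted by start: Feature Report, Sports Package, Sports Recap, Interview Spot, Weather Bulletin, Feature Recap, Review Bulletin, Market Update, Sports Segment.
Sports Package starts exactly when Feature Report ends (back-to-back, no overlap) — done with Feature Report.
Sports Recap starts before Sports Package ends → Sports Package and Sports Recap overlap.
Interview Spot starts after Sports Package ends — done with Sports Package.
Interview Spot starts after Sports Recap ends — done with Sports Recap.
Weather Bulletin starts after Interview Spot ends — done with Interview Spot.
Feature Recap starts before Weather Bulletin ends → Weather Bulletin and Feature Recap overlap.
Review Bulletin starts before Weather Bulletin ends → Weather Bulletin and Review Bulletin overlap.
Market Update starts after Weather Bulletin ends — done with Weather Bulletin.
Review Bulletin starts before Feature Recap ends → Feature Recap and Review Bulletin overlap.
Market Update starts before Feature Recap ends → Feature Recap and Market Update overlap.
Sports Segment starts before Feature Recap ends → Feature Recap and Sports Segment overlap.
Market Update starts exactly when Review Bulletin ends (back-to-back, no overlap) — done with Review Bulletin.
Sports Segment starts before Market Update ends → Market Update and Sports Segment overlap.

Feature Recap & Market Update, Feature Recap & Review Bulletin, Feature Recap & Sports Segment, Feature Recap & Weather Bulletin, Market Update & Sports Segment, Review Bulletin & Weather Bulletin, Sports Package & Sports Recap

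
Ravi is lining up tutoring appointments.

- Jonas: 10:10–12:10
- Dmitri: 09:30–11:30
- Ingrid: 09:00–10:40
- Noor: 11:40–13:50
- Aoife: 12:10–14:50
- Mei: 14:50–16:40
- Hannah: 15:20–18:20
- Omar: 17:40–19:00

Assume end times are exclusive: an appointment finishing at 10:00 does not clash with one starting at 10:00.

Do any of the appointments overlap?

Yes

Sorted by start: Ingrid, Dmitri, Jonas, Noor, Aoife, Mei, Hannah, Omar.
Dmitri starts before Ingrid ends → Ingrid and Dmitri overlap.
That's a conflict, so the schedule is not conflict-free.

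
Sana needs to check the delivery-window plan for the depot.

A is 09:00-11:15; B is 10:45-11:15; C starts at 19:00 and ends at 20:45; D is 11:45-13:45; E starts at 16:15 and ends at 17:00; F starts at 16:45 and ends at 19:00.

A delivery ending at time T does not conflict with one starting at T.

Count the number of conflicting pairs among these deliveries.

2

Sorted by start: A, B, D, E, F, C.
B starts before A ends → A and B overlap.
D starts after A ends, so A has no further overlaps.
D starts after B ends, so B has no further overlaps.
E starts after D ends, so D has no further overlaps.
F starts before E ends → E and F overlap.
C starts after E ends.
C starts exactly when F ends (back-to-back, no overlap).
Overlapping pairs: A & B, E & F — 2 in total.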